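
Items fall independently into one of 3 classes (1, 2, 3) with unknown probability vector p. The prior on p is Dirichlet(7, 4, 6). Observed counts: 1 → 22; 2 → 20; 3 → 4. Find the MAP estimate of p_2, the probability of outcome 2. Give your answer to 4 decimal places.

MAP estimate: 0.3833

The posterior is Dirichlet(αᵢ + nᵢ) = Dirichlet(29, 24, 10).
For a Dirichlet(a₁,…,a_K) with all aᵢ > 1, the mode has j-th component (aⱼ − 1)/(Σaᵢ − K).
Here Σaᵢ = 63 and K = 3, so p_2 = (24 − 1)/(63 − 3) = 23/60 ≈ 0.3833.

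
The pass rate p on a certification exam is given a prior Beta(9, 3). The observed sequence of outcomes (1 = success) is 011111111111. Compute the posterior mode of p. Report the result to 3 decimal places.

Prior: Beta(9, 3).
Data: 11 successes in 12 trials (from the sequence). The binomial likelihood contributes p^11(1−p)^1, so the posterior is Beta(9+11, 3+1) = Beta(20, 4).
For Beta(a, b) with a, b > 1 the mode is (a−1)/(a+b−2) = 19/22 ≈ 0.864.

p̂_MAP = 0.864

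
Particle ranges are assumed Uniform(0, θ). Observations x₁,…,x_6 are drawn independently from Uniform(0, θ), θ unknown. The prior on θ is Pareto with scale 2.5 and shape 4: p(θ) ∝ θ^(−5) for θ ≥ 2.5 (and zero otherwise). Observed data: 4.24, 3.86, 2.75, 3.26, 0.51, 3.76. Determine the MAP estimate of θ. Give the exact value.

θ̂_MAP = 4.24

The Uniform(0, θ) likelihood is θ^(−n) for θ ≥ max(xᵢ), zero otherwise. Here max(xᵢ) = 4.24.
Posterior ∝ θ^(−5) · θ^(−6) = θ^(−11) on θ ≥ max(2.5, 4.24) = 4.24.
This density is strictly decreasing in θ, so the posterior mode lies at the lower boundary of the support.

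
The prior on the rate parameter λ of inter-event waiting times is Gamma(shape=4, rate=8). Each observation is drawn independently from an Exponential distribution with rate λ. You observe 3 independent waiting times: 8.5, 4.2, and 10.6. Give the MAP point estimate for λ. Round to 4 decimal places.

The Exponential(rate=λ) likelihood is ∝ λ^n e^(−λΣtᵢ). Here n = 3 and Σtᵢ = 8.5 + 4.2 + 10.6 = 23.3.
Posterior ∝ λ^3e^(−8λ) · λ^3e^(−23.3λ) = λ^6e^(−31.3λ), i.e. Gamma(7, 31.3).
Mode = (a−1)/b = 6/31.3 ≈ 0.1917.

λ̂_MAP = 0.1917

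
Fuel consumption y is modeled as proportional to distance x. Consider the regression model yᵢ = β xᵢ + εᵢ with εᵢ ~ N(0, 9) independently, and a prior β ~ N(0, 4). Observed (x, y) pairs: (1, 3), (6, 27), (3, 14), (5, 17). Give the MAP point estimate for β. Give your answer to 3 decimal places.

log p(β | y) = −Σ(yᵢ − βxᵢ)²/(2·9) − β²/(2·4) + const.
Setting the derivative to zero: Σxᵢ(yᵢ − βxᵢ)/9 − β/4 = 0, so β = Σxᵢyᵢ / (Σxᵢ² + σ²/τ²).
Σxᵢyᵢ = 1·3 + 6·27 + 3·14 + 5·17 = 292; Σxᵢ² = 71; σ²/τ² = 2.25.
β̂_MAP = 292 / (71 + 2.25) = 292/73.25 ≈ 3.986.

β̂_MAP = 3.986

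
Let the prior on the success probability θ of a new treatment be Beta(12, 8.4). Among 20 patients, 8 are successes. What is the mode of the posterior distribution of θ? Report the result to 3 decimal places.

Prior: Beta(12, 8.4).
Data: 8 successes in 20 trials. The binomial likelihood contributes θ^8(1−θ)^12, so the posterior is Beta(12+8, 8.4+12) = Beta(20, 20.4).
For Beta(a, b) with a, b > 1 the mode is (a−1)/(a+b−2) = 19/38.4 ≈ 0.495.

θ̂_MAP = 0.495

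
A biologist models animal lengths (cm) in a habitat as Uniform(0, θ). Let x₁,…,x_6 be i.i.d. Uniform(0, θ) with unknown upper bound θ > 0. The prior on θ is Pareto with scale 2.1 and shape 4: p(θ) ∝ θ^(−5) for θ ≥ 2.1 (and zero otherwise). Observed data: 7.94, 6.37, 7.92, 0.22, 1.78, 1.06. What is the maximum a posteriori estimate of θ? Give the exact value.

The Uniform(0, θ) likelihood is θ^(−n) for θ ≥ max(xᵢ), zero otherwise. Here max(xᵢ) = 7.94.
Posterior ∝ θ^(−5) · θ^(−6) = θ^(−11) on θ ≥ max(2.1, 7.94) = 7.94.
This density is strictly decreasing in θ, so the posterior mode lies at the lower boundary of the support.

θ̂_MAP = 7.94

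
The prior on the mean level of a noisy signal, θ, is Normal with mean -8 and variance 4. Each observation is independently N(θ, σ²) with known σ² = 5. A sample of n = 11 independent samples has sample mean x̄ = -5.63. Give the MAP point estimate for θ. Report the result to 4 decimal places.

n = 11, x̄ = -5.63.
For a Normal prior and Normal likelihood with known variance, the posterior is Normal; its mode equals its mean, the precision-weighted average.
Prior precision 1/σ₀² = 1/4 = 0.25; data precision n/σ² = 11/5 = 2.2.
θ̂ = (0.25·(-8) + 2.2·(-5.63)) / (0.25 + 2.2) = (-14.386)/2.45 = -7193/1225 ≈ -5.8718.

θ̂_MAP = -5.8718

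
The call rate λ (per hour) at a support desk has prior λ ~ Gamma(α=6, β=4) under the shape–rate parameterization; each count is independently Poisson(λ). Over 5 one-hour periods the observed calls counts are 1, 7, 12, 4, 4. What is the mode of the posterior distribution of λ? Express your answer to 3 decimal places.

Σxᵢ = 1+7+12+4+4 = 28, with n = 5.
Posterior ∝ λ^5e^(−4λ) · λ^28e^(−5λ) = λ^33e^(−9λ), i.e. Gamma(shape=34, rate=9).
The mode of a Gamma(a, b) with a ≥ 1 (shape–rate) is (a−1)/b = 33/9 ≈ 3.667.

λ̂_MAP = 3.667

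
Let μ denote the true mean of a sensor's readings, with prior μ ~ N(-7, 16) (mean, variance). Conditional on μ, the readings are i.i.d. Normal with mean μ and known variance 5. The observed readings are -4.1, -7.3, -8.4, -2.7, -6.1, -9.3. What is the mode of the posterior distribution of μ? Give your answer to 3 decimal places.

n = 6; x̄ = ((-4.1) + (-7.3) + (-8.4) + (-2.7) + (-6.1) + (-9.3))/6 = -37.9/6 = -379/60 ≈ -6.3167.
For a Normal prior and Normal likelihood with known variance, the posterior is Normal; its mode equals its mean, the precision-weighted average.
Prior precision 1/σ₀² = 1/16 = 0.0625; data precision n/σ² = 6/5 = 1.2.
μ̂ = (0.0625·(-7) + 1.2·(-379/60)) / (0.0625 + 1.2) = (-8.0175)/1.2625 = -3207/505 ≈ -6.350.

μ̂_MAP = -6.350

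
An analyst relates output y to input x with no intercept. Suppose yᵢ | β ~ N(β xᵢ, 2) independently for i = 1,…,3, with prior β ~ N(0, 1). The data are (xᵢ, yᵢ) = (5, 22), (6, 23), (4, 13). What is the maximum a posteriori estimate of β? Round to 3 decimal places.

β̂_MAP = 3.797

log p(β | y) = −Σ(yᵢ − βxᵢ)²/(2·2) − β²/(2·1) + const.
Setting the derivative to zero: Σxᵢ(yᵢ − βxᵢ)/2 − β/1 = 0, so β = Σxᵢyᵢ / (Σxᵢ² + σ²/τ²).
Σxᵢyᵢ = 5·22 + 6·23 + 4·13 = 300; Σxᵢ² = 77; σ²/τ² = 2.
β̂_MAP = 300 / (77 + 2) = 300/79 ≈ 3.797.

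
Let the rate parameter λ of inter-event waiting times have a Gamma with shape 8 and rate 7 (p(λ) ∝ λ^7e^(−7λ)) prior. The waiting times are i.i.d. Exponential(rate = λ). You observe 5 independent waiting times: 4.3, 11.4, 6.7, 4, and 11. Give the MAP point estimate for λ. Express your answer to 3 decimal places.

λ̂_MAP = 0.270

The Exponential(rate=λ) likelihood is ∝ λ^n e^(−λΣtᵢ). Here n = 5 and Σtᵢ = 4.3 + 11.4 + 6.7 + 4 + 11 = 37.4.
Posterior ∝ λ^7e^(−7λ) · λ^5e^(−37.4λ) = λ^12e^(−44.4λ), i.e. Gamma(13, 44.4).
Mode = (a−1)/b = 12/44.4 ≈ 0.270.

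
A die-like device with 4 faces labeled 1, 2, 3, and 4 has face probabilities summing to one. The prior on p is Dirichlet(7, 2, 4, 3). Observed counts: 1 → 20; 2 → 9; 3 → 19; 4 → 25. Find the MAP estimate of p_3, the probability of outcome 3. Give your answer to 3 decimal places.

MAP estimate: 0.259

The posterior is Dirichlet(αᵢ + nᵢ) = Dirichlet(27, 11, 23, 28).
For a Dirichlet(a₁,…,a_K) with all aᵢ > 1, the mode has j-th component (aⱼ − 1)/(Σaᵢ − K).
Here Σaᵢ = 89 and K = 4, so p_3 = (23 − 1)/(89 − 4) = 22/85 ≈ 0.259.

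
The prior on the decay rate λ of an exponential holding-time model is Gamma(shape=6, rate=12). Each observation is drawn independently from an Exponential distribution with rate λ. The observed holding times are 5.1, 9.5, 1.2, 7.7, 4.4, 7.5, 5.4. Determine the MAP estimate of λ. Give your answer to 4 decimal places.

The Exponential(rate=λ) likelihood is ∝ λ^n e^(−λΣtᵢ). Here n = 7 and Σtᵢ = 5.1 + 9.5 + 1.2 + 7.7 + 4.4 + 7.5 + 5.4 = 40.8.
Posterior ∝ λ^5e^(−12λ) · λ^7e^(−40.8λ) = λ^12e^(−52.8λ), i.e. Gamma(13, 52.8).
Mode = (a−1)/b = 12/52.8 ≈ 0.2273.

λ̂_MAP = 0.2273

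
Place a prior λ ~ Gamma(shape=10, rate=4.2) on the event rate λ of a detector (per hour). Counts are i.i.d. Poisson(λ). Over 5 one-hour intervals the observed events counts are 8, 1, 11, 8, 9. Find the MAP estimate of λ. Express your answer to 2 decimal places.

λ̂_MAP = 5.00

Σxᵢ = 8+1+11+8+9 = 37, with n = 5.
Posterior ∝ λ^9e^(−4.2λ) · λ^37e^(−5λ) = λ^46e^(−9.2λ), i.e. Gamma(shape=47, rate=9.2).
The mode of a Gamma(a, b) with a ≥ 1 (shape–rate) is (a−1)/b = 46/9.2 ≈ 5.00.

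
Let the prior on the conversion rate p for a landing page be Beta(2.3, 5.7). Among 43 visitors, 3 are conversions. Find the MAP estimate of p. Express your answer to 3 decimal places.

p̂_MAP = 0.088

Prior: Beta(2.3, 5.7).
Data: 3 successes in 43 trials. The binomial likelihood contributes p^3(1−p)^40, so the posterior is Beta(2.3+3, 5.7+40) = Beta(5.3, 45.7).
For Beta(a, b) with a, b > 1 the mode is (a−1)/(a+b−2) = 4.3/49 ≈ 0.088.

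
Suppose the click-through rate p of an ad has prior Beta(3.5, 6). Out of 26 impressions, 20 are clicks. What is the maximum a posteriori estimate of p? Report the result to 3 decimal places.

Prior: Beta(3.5, 6).
Data: 20 successes in 26 trials. The binomial likelihood contributes p^20(1−p)^6, so the posterior is Beta(3.5+20, 6+6) = Beta(23.5, 12).
For Beta(a, b) with a, b > 1 the mode is (a−1)/(a+b−2) = 22.5/33.5 ≈ 0.672.

p̂_MAP = 0.672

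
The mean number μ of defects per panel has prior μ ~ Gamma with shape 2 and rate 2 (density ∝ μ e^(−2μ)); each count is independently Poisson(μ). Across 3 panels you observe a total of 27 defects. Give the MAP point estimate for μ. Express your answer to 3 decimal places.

μ̂_MAP = 5.600

Σxᵢ = 27, n = 3.
Posterior ∝ μe^(−2μ) · μ^27e^(−3μ) = μ^28e^(−5μ), i.e. Gamma(shape=29, rate=5).
The mode of a Gamma(a, b) with a ≥ 1 (shape–rate) is (a−1)/b = 28/5 ≈ 5.600.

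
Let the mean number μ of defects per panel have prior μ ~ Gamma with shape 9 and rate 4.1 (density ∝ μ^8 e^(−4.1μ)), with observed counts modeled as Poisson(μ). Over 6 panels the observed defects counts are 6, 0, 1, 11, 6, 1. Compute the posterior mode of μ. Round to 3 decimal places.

Σxᵢ = 6+0+1+11+6+1 = 25, with n = 6.
Posterior ∝ μ^8e^(−4.1μ) · μ^25e^(−6μ) = μ^33e^(−10.1μ), i.e. Gamma(shape=34, rate=10.1).
The mode of a Gamma(a, b) with a ≥ 1 (shape–rate) is (a−1)/b = 33/10.1 ≈ 3.267.

μ̂_MAP = 3.267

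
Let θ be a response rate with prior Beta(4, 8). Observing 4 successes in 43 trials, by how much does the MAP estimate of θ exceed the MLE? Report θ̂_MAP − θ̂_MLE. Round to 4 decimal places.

Posterior is Beta(8, 47); MAP = (8−1)/(55−2) = 7/53 ≈ 0.13208.
MLE ignores the prior: θ̂_MLE = k/n = 4/43 ≈ 0.09302.
Difference = 7/53 − 4/43 = 89/2279 ≈ 0.0391.

MAP − MLE = 0.0391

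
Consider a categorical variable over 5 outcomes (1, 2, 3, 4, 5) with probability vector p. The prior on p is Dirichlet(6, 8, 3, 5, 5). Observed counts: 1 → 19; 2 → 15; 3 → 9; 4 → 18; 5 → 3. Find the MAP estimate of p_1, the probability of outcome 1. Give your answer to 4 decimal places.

MAP estimate: 0.2791

The posterior is Dirichlet(αᵢ + nᵢ) = Dirichlet(25, 23, 12, 23, 8).
For a Dirichlet(a₁,…,a_K) with all aᵢ > 1, the mode has j-th component (aⱼ − 1)/(Σaᵢ − K).
Here Σaᵢ = 91 and K = 5, so p_1 = (25 − 1)/(91 − 5) = 24/86 ≈ 0.2791.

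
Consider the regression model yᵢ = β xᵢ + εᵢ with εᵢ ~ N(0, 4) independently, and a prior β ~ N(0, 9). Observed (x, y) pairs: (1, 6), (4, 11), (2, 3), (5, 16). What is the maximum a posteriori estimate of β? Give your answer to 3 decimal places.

β̂_MAP = 2.928

log p(β | y) = −Σ(yᵢ − βxᵢ)²/(2·4) − β²/(2·9) + const.
Setting the derivative to zero: Σxᵢ(yᵢ − βxᵢ)/4 − β/9 = 0, so β = Σxᵢyᵢ / (Σxᵢ² + σ²/τ²).
Σxᵢyᵢ = 1·6 + 4·11 + 2·3 + 5·16 = 136; Σxᵢ² = 46; σ²/τ² = 4/9.
β̂_MAP = 136 / (46 + 4/9) = 136/(418/9) = 612/209 ≈ 2.928.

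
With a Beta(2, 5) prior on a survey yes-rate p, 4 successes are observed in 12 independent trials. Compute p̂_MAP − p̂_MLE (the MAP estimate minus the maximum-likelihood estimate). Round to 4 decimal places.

MAP − MLE = -0.0392

Posterior is Beta(6, 13); MAP = (6−1)/(19−2) = 5/17 ≈ 0.29412.
MLE ignores the prior: p̂_MLE = k/n = 4/12 ≈ 0.33333.
Difference = 5/17 − 4/12 = -2/51 ≈ -0.0392.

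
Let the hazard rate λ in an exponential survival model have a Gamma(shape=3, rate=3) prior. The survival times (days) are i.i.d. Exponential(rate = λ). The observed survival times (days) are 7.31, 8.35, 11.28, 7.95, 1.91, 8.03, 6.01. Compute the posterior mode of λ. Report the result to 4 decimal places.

The Exponential(rate=λ) likelihood is ∝ λ^n e^(−λΣtᵢ). Here n = 7 and Σtᵢ = 7.31 + 8.35 + 11.28 + 7.95 + 1.91 + 8.03 + 6.01 = 50.84.
Posterior ∝ λ^2e^(−3λ) · λ^7e^(−50.84λ) = λ^9e^(−53.84λ), i.e. Gamma(10, 53.84).
Mode = (a−1)/b = 9/53.84 ≈ 0.1672.

λ̂_MAP = 0.1672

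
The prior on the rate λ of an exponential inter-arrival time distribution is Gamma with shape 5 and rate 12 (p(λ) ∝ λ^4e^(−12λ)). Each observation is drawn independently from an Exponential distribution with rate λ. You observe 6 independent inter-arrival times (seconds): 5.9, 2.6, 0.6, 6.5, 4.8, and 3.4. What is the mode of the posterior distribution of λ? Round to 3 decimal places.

The Exponential(rate=λ) likelihood is ∝ λ^n e^(−λΣtᵢ). Here n = 6 and Σtᵢ = 5.9 + 2.6 + 0.6 + 6.5 + 4.8 + 3.4 = 23.8.
Posterior ∝ λ^4e^(−12λ) · λ^6e^(−23.8λ) = λ^10e^(−35.8λ), i.e. Gamma(11, 35.8).
Mode = (a−1)/b = 10/35.8 ≈ 0.279.

λ̂_MAP = 0.279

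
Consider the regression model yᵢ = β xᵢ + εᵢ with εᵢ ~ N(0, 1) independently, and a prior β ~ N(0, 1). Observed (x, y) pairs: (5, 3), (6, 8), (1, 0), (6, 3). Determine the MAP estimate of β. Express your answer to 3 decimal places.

log p(β | y) = −Σ(yᵢ − βxᵢ)²/(2·1) − β²/(2·1) + const.
Setting the derivative to zero: Σxᵢ(yᵢ − βxᵢ)/1 − β/1 = 0, so β = Σxᵢyᵢ / (Σxᵢ² + σ²/τ²).
Σxᵢyᵢ = 5·3 + 6·8 + 1·0 + 6·3 = 81; Σxᵢ² = 98; σ²/τ² = 1.
β̂_MAP = 81 / (98 + 1) = 81/99 ≈ 0.818.

β̂_MAP = 0.818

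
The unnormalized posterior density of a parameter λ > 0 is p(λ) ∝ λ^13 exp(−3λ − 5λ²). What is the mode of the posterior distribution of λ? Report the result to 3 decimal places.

ℓ'(λ) = 13/λ − 3 − 10λ. Setting this to zero and multiplying by λ: 10λ² + 3λ − 13 = 0.
λ = (−3 + √(3² + 4·10·13)) / (2·10) = (−3 + √529) / 20 = (−3 + 23)/20 = 1.
ℓ''(λ) = −13/λ² − 10 < 0, confirming a maximum.

λ̂_MAP = 1.000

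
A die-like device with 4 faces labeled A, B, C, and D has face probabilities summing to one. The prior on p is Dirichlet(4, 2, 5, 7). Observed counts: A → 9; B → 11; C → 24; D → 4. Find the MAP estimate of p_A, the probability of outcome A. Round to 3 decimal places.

The posterior is Dirichlet(αᵢ + nᵢ) = Dirichlet(13, 13, 29, 11).
For a Dirichlet(a₁,…,a_K) with all aᵢ > 1, the mode has j-th component (aⱼ − 1)/(Σaᵢ − K).
Here Σaᵢ = 66 and K = 4, so p_A = (13 − 1)/(66 − 4) = 12/62 ≈ 0.194.

MAP estimate of p_A = 0.194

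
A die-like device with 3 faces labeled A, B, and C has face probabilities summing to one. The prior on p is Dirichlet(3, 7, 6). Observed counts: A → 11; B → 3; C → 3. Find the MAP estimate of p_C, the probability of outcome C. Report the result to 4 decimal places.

The posterior is Dirichlet(αᵢ + nᵢ) = Dirichlet(14, 10, 9).
For a Dirichlet(a₁,…,a_K) with all aᵢ > 1, the mode has j-th component (aⱼ − 1)/(Σaᵢ − K).
Here Σaᵢ = 33 and K = 3, so p_C = (9 − 1)/(33 − 3) = 8/30 ≈ 0.2667.

MAP estimate of p_C = 0.2667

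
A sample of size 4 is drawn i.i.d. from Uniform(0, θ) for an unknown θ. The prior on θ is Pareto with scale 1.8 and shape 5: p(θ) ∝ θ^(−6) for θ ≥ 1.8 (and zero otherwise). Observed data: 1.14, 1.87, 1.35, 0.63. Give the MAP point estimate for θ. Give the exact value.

θ̂_MAP = 1.87

The Uniform(0, θ) likelihood is θ^(−n) for θ ≥ max(xᵢ), zero otherwise. Here max(xᵢ) = 1.87.
Posterior ∝ θ^(−6) · θ^(−4) = θ^(−10) on θ ≥ max(1.8, 1.87) = 1.87.
This density is strictly decreasing in θ, so the posterior mode lies at the lower boundary of the support.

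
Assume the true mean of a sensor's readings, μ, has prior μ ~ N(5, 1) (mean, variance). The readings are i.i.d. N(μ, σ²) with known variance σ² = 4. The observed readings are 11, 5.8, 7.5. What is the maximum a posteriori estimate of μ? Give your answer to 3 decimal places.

μ̂_MAP = 6.329

n = 3; x̄ = (11 + 5.8 + 7.5)/3 = 24.3/3 = 8.1.
For a Normal prior and Normal likelihood with known variance, the posterior is Normal; its mode equals its mean, the precision-weighted average.
Prior precision 1/σ₀² = 1/1 = 1; data precision n/σ² = 3/4 = 0.75.
μ̂ = (1·5 + 0.75·8.1) / (1 + 0.75) = 11.075/1.75 = 443/70 ≈ 6.329.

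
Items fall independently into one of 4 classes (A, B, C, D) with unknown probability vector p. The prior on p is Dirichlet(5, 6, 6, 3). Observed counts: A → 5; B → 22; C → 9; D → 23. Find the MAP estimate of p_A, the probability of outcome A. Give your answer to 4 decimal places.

MAP estimate of p_A = 0.1200

The posterior is Dirichlet(αᵢ + nᵢ) = Dirichlet(10, 28, 15, 26).
For a Dirichlet(a₁,…,a_K) with all aᵢ > 1, the mode has j-th component (aⱼ − 1)/(Σaᵢ − K).
Here Σaᵢ = 79 and K = 4, so p_A = (10 − 1)/(79 − 4) = 9/75 ≈ 0.1200.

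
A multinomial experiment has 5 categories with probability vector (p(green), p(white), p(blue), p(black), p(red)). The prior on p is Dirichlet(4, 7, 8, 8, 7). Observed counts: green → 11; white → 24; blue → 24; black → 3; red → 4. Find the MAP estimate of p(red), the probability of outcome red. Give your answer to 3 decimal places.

The posterior is Dirichlet(αᵢ + nᵢ) = Dirichlet(15, 31, 32, 11, 11).
For a Dirichlet(a₁,…,a_K) with all aᵢ > 1, the mode has j-th component (aⱼ − 1)/(Σaᵢ − K).
Here Σaᵢ = 100 and K = 5, so p(red) = (11 − 1)/(100 − 5) = 10/95 ≈ 0.105.

MAP estimate of p(red) = 0.105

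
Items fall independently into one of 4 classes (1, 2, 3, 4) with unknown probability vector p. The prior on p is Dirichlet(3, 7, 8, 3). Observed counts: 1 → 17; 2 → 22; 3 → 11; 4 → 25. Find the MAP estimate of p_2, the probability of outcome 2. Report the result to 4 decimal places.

MAP estimate: 0.3043

The posterior is Dirichlet(αᵢ + nᵢ) = Dirichlet(20, 29, 19, 28).
For a Dirichlet(a₁,…,a_K) with all aᵢ > 1, the mode has j-th component (aⱼ − 1)/(Σaᵢ − K).
Here Σaᵢ = 96 and K = 4, so p_2 = (29 − 1)/(96 − 4) = 28/92 ≈ 0.3043.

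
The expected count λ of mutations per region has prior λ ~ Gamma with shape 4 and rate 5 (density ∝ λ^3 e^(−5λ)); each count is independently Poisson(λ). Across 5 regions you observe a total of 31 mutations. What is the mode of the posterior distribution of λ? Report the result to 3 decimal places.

λ̂_MAP = 3.400

Σxᵢ = 31, n = 5.
Posterior ∝ λ^3e^(−5λ) · λ^31e^(−5λ) = λ^34e^(−10λ), i.e. Gamma(shape=35, rate=10).
The mode of a Gamma(a, b) with a ≥ 1 (shape–rate) is (a−1)/b = 34/10 ≈ 3.400.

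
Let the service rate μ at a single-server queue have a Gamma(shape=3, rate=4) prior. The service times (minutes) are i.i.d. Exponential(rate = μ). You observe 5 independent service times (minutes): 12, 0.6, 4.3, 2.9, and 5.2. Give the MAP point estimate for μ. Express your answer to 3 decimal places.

μ̂_MAP = 0.241

The Exponential(rate=μ) likelihood is ∝ μ^n e^(−μΣtᵢ). Here n = 5 and Σtᵢ = 12 + 0.6 + 4.3 + 2.9 + 5.2 = 25.
Posterior ∝ μ^2e^(−4μ) · μ^5e^(−25μ) = μ^7e^(−29μ), i.e. Gamma(8, 29).
Mode = (a−1)/b = 7/29 ≈ 0.241.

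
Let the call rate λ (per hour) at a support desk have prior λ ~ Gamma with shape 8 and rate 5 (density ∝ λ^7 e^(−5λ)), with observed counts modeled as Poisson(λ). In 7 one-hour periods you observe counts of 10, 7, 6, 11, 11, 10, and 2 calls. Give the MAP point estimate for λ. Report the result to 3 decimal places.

λ̂_MAP = 5.333

Σxᵢ = 10+7+6+11+11+10+2 = 57, with n = 7.
Posterior ∝ λ^7e^(−5λ) · λ^57e^(−7λ) = λ^64e^(−12λ), i.e. Gamma(shape=65, rate=12).
The mode of a Gamma(a, b) with a ≥ 1 (shape–rate) is (a−1)/b = 64/12 ≈ 5.333.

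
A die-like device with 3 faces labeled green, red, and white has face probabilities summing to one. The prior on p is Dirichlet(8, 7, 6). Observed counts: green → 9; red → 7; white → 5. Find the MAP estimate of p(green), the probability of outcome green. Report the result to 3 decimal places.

The posterior is Dirichlet(αᵢ + nᵢ) = Dirichlet(17, 14, 11).
For a Dirichlet(a₁,…,a_K) with all aᵢ > 1, the mode has j-th component (aⱼ − 1)/(Σaᵢ − K).
Here Σaᵢ = 42 and K = 3, so p(green) = (17 − 1)/(42 − 3) = 16/39 ≈ 0.410.

MAP estimate of p(green) = 0.410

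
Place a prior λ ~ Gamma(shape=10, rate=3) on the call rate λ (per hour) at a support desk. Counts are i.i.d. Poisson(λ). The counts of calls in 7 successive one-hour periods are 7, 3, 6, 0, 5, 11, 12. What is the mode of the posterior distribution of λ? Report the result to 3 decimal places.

Σxᵢ = 7+3+6+0+5+11+12 = 44, with n = 7.
Posterior ∝ λ^9e^(−3λ) · λ^44e^(−7λ) = λ^53e^(−10λ), i.e. Gamma(shape=54, rate=10).
The mode of a Gamma(a, b) with a ≥ 1 (shape–rate) is (a−1)/b = 53/10 ≈ 5.300.

λ̂_MAP = 5.300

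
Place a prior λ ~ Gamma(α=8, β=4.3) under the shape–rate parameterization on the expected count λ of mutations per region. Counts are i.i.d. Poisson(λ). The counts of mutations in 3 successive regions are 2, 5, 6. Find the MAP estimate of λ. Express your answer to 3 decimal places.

λ̂_MAP = 2.740

Σxᵢ = 2+5+6 = 13, with n = 3.
Posterior ∝ λ^7e^(−4.3λ) · λ^13e^(−3λ) = λ^20e^(−7.3λ), i.e. Gamma(shape=21, rate=7.3).
The mode of a Gamma(a, b) with a ≥ 1 (shape–rate) is (a−1)/b = 20/7.3 ≈ 2.740.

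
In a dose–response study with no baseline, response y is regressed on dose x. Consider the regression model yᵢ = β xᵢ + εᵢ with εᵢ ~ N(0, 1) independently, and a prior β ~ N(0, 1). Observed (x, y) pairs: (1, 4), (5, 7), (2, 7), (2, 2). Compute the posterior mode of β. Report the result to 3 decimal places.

log p(β | y) = −Σ(yᵢ − βxᵢ)²/(2·1) − β²/(2·1) + const.
Setting the derivative to zero: Σxᵢ(yᵢ − βxᵢ)/1 − β/1 = 0, so β = Σxᵢyᵢ / (Σxᵢ² + σ²/τ²).
Σxᵢyᵢ = 1·4 + 5·7 + 2·7 + 2·2 = 57; Σxᵢ² = 34; σ²/τ² = 1.
β̂_MAP = 57 / (34 + 1) = 57/35 ≈ 1.629.

β̂_MAP = 1.629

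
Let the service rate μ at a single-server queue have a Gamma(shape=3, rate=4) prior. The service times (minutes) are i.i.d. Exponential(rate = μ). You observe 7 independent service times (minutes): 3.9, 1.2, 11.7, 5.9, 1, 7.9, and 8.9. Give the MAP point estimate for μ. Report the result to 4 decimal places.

The Exponential(rate=μ) likelihood is ∝ μ^n e^(−μΣtᵢ). Here n = 7 and Σtᵢ = 3.9 + 1.2 + 11.7 + 5.9 + 1 + 7.9 + 8.9 = 40.5.
Posterior ∝ μ^2e^(−4μ) · μ^7e^(−40.5μ) = μ^9e^(−44.5μ), i.e. Gamma(10, 44.5).
Mode = (a−1)/b = 9/44.5 ≈ 0.2022.

μ̂_MAP = 0.2022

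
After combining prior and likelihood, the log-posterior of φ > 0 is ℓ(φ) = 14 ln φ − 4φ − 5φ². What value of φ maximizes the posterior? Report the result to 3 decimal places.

ℓ'(φ) = 14/φ − 4 − 10φ. Setting this to zero and multiplying by φ: 10φ² + 4φ − 14 = 0.
φ = (−4 + √(4² + 4·10·14)) / (2·10) = (−4 + √576) / 20 = (−4 + 24)/20 = 1.
ℓ''(φ) = −14/φ² − 10 < 0, confirming a maximum.

φ̂_MAP = 1.000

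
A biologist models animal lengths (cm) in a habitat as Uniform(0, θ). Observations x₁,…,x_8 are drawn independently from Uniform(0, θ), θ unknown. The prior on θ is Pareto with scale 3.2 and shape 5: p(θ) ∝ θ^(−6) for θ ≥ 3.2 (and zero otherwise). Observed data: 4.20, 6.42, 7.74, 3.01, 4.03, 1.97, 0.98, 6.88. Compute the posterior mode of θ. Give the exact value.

θ̂_MAP = 7.74

The Uniform(0, θ) likelihood is θ^(−n) for θ ≥ max(xᵢ), zero otherwise. Here max(xᵢ) = 7.74.
Posterior ∝ θ^(−6) · θ^(−8) = θ^(−14) on θ ≥ max(3.2, 7.74) = 7.74.
This density is strictly decreasing in θ, so the posterior mode lies at the lower boundary of the support.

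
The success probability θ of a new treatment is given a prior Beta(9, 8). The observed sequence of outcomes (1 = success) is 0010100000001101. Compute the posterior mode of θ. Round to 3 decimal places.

θ̂_MAP = 0.419

Prior: Beta(9, 8).
Data: 5 successes in 16 trials (from the sequence). The binomial likelihood contributes θ^5(1−θ)^11, so the posterior is Beta(9+5, 8+11) = Beta(14, 19).
For Beta(a, b) with a, b > 1 the mode is (a−1)/(a+b−2) = 13/31 ≈ 0.419.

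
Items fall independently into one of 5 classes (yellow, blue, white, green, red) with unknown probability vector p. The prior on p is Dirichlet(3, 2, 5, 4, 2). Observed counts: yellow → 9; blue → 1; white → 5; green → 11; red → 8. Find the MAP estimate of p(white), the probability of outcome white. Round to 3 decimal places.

MAP estimate of p(white) = 0.200

The posterior is Dirichlet(αᵢ + nᵢ) = Dirichlet(12, 3, 10, 15, 10).
For a Dirichlet(a₁,…,a_K) with all aᵢ > 1, the mode has j-th component (aⱼ − 1)/(Σaᵢ − K).
Here Σaᵢ = 50 and K = 5, so p(white) = (10 − 1)/(50 − 5) = 9/45 ≈ 0.200.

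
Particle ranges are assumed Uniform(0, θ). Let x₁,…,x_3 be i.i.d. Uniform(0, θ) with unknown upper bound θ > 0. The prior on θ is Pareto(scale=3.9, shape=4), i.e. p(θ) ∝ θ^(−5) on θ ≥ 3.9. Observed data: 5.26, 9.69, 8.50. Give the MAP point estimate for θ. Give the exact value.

θ̂_MAP = 9.69

The Uniform(0, θ) likelihood is θ^(−n) for θ ≥ max(xᵢ), zero otherwise. Here max(xᵢ) = 9.69.
Posterior ∝ θ^(−5) · θ^(−3) = θ^(−8) on θ ≥ max(3.9, 9.69) = 9.69.
This density is strictly decreasing in θ, so the posterior mode lies at the lower boundary of the support.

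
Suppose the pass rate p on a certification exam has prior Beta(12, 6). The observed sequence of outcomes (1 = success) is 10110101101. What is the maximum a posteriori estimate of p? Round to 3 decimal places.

Prior: Beta(12, 6).
Data: 7 successes in 11 trials (from the sequence). The binomial likelihood contributes p^7(1−p)^4, so the posterior is Beta(12+7, 6+4) = Beta(19, 10).
For Beta(a, b) with a, b > 1 the mode is (a−1)/(a+b−2) = 18/27 ≈ 0.667.

p̂_MAP = 0.667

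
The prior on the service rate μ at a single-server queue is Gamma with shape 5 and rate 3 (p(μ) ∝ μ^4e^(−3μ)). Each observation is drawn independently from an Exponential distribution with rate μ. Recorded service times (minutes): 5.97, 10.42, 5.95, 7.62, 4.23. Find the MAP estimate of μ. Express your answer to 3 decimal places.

The Exponential(rate=μ) likelihood is ∝ μ^n e^(−μΣtᵢ). Here n = 5 and Σtᵢ = 5.97 + 10.42 + 5.95 + 7.62 + 4.23 = 34.19.
Posterior ∝ μ^4e^(−3μ) · μ^5e^(−34.19μ) = μ^9e^(−37.19μ), i.e. Gamma(10, 37.19).
Mode = (a−1)/b = 9/37.19 ≈ 0.242.

μ̂_MAP = 0.242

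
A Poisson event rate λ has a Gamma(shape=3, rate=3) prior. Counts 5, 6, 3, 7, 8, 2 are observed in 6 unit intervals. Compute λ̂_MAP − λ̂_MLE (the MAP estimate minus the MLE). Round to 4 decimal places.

MAP − MLE = -1.5000

Σxᵢ = 31. Posterior is Gamma(34, 9); MAP = (34−1)/9 = 33/9 ≈ 3.66667.
MLE = x̄ = 31/6 ≈ 5.16667.
Difference = 33/9 − 31/6 = -3/2 ≈ -1.5000.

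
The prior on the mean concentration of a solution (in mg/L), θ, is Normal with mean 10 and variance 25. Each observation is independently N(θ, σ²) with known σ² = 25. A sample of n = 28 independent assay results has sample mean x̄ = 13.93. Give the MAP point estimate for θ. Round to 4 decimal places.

θ̂_MAP = 13.7945

n = 28, x̄ = 13.93.
For a Normal prior and Normal likelihood with known variance, the posterior is Normal; its mode equals its mean, the precision-weighted average.
Prior precision 1/σ₀² = 1/25 = 0.04; data precision n/σ² = 28/25 = 1.12.
θ̂ = (0.04·10 + 1.12·13.93) / (0.04 + 1.12) = 16.0016/1.16 = 10001/725 ≈ 13.7945.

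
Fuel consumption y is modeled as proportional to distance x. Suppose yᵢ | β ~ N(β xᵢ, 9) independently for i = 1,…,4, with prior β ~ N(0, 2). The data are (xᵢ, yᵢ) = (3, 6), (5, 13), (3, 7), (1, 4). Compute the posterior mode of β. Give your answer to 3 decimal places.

β̂_MAP = 2.227

log p(β | y) = −Σ(yᵢ − βxᵢ)²/(2·9) − β²/(2·2) + const.
Setting the derivative to zero: Σxᵢ(yᵢ − βxᵢ)/9 − β/2 = 0, so β = Σxᵢyᵢ / (Σxᵢ² + σ²/τ²).
Σxᵢyᵢ = 3·6 + 5·13 + 3·7 + 1·4 = 108; Σxᵢ² = 44; σ²/τ² = 4.5.
β̂_MAP = 108 / (44 + 4.5) = 108/48.5 ≈ 2.227.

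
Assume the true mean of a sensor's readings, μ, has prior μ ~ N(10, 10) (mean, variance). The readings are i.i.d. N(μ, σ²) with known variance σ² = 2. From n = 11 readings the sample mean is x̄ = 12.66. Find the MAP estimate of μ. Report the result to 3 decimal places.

n = 11, x̄ = 12.66.
For a Normal prior and Normal likelihood with known variance, the posterior is Normal; its mode equals its mean, the precision-weighted average.
Prior precision 1/σ₀² = 1/10 = 0.1; data precision n/σ² = 11/2 = 5.5.
μ̂ = (0.1·10 + 5.5·12.66) / (0.1 + 5.5) = 70.63/5.6 = 12.6125 ≈ 12.613.

μ̂_MAP = 12.613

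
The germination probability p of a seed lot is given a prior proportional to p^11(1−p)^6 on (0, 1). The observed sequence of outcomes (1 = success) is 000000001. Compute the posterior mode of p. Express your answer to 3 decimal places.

The prior density ∝ p^11(1−p)^6 is the kernel of Beta(12, 7).
Data: 1 success in 9 trials (from the sequence). The binomial likelihood contributes p(1−p)^8, so the posterior is Beta(12+1, 7+8) = Beta(13, 15).
For Beta(a, b) with a, b > 1 the mode is (a−1)/(a+b−2) = 12/26 ≈ 0.462.

p̂_MAP = 0.462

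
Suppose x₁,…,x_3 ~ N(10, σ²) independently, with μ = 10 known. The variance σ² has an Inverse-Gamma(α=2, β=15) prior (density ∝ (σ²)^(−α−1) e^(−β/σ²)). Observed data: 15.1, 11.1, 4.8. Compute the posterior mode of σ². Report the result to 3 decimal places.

σ̂²_MAP = 9.362

Sum of squared deviations about the known mean: SS = (15.1−10)² + (11.1−10)² + (4.8−10)² = 54.26.
The Normal likelihood contributes (σ²)^(−n/2) exp(−SS/(2σ²)), so the posterior is Inverse-Gamma(α + n/2, β + SS/2) = Inverse-Gamma(3.5, 42.13).
The mode of Inverse-Gamma(a, b) is b/(a+1) = 42.13/4.5 ≈ 9.362.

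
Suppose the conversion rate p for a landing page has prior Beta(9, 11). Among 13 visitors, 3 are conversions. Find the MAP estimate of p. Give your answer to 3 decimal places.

p̂_MAP = 0.355

Prior: Beta(9, 11).
Data: 3 successes in 13 trials. The binomial likelihood contributes p^3(1−p)^10, so the posterior is Beta(9+3, 11+10) = Beta(12, 21).
For Beta(a, b) with a, b > 1 the mode is (a−1)/(a+b−2) = 11/31 ≈ 0.355.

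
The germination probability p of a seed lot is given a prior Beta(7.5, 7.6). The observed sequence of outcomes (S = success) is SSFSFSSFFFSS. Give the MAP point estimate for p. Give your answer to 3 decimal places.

p̂_MAP = 0.538

Prior: Beta(7.5, 7.6).
Data: 7 successes in 12 trials (from the sequence). The binomial likelihood contributes p^7(1−p)^5, so the posterior is Beta(7.5+7, 7.6+5) = Beta(14.5, 12.6).
For Beta(a, b) with a, b > 1 the mode is (a−1)/(a+b−2) = 13.5/25.1 ≈ 0.538.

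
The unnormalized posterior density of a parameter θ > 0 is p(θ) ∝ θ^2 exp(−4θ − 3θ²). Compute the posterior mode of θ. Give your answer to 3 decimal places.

ℓ'(θ) = 2/θ − 4 − 6θ. Setting this to zero and multiplying by θ: 6θ² + 4θ − 2 = 0.
θ = (−4 + √(4² + 4·6·2)) / (2·6) = (−4 + √64) / 12 = (−4 + 8)/12 = 1/3.
ℓ''(θ) = −2/θ² − 6 < 0, confirming a maximum.

θ̂_MAP = 0.333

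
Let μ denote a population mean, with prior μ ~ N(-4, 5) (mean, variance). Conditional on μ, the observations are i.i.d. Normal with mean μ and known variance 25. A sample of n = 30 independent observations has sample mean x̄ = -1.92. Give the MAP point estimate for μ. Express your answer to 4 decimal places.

n = 30, x̄ = -1.92.
For a Normal prior and Normal likelihood with known variance, the posterior is Normal; its mode equals its mean, the precision-weighted average.
Prior precision 1/σ₀² = 1/5 = 0.2; data precision n/σ² = 30/25 = 1.2.
μ̂ = (0.2·(-4) + 1.2·(-1.92)) / (0.2 + 1.2) = (-3.104)/1.4 = -388/175 ≈ -2.2171.

μ̂_MAP = -2.2171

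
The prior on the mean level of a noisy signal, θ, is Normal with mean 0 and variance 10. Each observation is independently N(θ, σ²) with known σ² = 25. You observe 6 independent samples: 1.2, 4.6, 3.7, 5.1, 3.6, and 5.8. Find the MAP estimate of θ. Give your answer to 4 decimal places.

θ̂_MAP = 2.8235

n = 6; x̄ = (1.2 + 4.6 + 3.7 + 5.1 + 3.6 + 5.8)/6 = 24/6 = 4.
For a Normal prior and Normal likelihood with known variance, the posterior is Normal; its mode equals its mean, the precision-weighted average.
Prior precision 1/σ₀² = 1/10 = 0.1; data precision n/σ² = 6/25 = 0.24.
θ̂ = (0.1·0 + 0.24·4) / (0.1 + 0.24) = 0.96/0.34 = 48/17 ≈ 2.8235.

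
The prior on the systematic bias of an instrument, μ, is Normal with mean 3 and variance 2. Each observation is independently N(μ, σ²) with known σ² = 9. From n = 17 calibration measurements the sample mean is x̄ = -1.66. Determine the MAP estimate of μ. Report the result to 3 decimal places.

μ̂_MAP = -0.685

n = 17, x̄ = -1.66.
For a Normal prior and Normal likelihood with known variance, the posterior is Normal; its mode equals its mean, the precision-weighted average.
Prior precision 1/σ₀² = 1/2 = 0.5; data precision n/σ² = 17/9.
μ̂ = (0.5·3 + (17/9)·(-1.66)) / (0.5 + 17/9) = (-368/225)/(43/18) = -736/1075 ≈ -0.685.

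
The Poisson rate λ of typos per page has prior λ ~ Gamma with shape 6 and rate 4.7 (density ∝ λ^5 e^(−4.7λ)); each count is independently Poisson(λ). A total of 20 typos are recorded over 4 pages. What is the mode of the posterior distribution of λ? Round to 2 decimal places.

λ̂_MAP = 2.87

Σxᵢ = 20, n = 4.
Posterior ∝ λ^5e^(−4.7λ) · λ^20e^(−4λ) = λ^25e^(−8.7λ), i.e. Gamma(shape=26, rate=8.7).
The mode of a Gamma(a, b) with a ≥ 1 (shape–rate) is (a−1)/b = 25/8.7 ≈ 2.87.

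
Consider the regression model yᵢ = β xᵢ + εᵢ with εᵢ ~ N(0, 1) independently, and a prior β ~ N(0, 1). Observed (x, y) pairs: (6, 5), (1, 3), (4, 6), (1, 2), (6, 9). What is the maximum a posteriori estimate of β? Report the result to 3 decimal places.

log p(β | y) = −Σ(yᵢ − βxᵢ)²/(2·1) − β²/(2·1) + const.
Setting the derivative to zero: Σxᵢ(yᵢ − βxᵢ)/1 − β/1 = 0, so β = Σxᵢyᵢ / (Σxᵢ² + σ²/τ²).
Σxᵢyᵢ = 6·5 + 1·3 + 4·6 + 1·2 + 6·9 = 113; Σxᵢ² = 90; σ²/τ² = 1.
β̂_MAP = 113 / (90 + 1) = 113/91 ≈ 1.242.

β̂_MAP = 1.242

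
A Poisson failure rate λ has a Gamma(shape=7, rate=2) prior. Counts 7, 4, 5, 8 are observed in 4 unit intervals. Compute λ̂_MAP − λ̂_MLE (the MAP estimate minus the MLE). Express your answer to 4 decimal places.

MAP − MLE = -1.0000

Σxᵢ = 24. Posterior is Gamma(31, 6); MAP = (31−1)/6 = 30/6 ≈ 5.00000.
MLE = x̄ = 24/4 ≈ 6.00000.
Difference = 30/6 − 24/4 = -1 ≈ -1.0000.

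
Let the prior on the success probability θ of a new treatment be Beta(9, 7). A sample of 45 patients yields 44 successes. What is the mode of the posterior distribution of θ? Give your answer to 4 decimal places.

θ̂_MAP = 0.8814

Prior: Beta(9, 7).
Data: 44 successes in 45 trials. The binomial likelihood contributes θ^44(1−θ)^1, so the posterior is Beta(9+44, 7+1) = Beta(53, 8).
For Beta(a, b) with a, b > 1 the mode is (a−1)/(a+b−2) = 52/59 ≈ 0.8814.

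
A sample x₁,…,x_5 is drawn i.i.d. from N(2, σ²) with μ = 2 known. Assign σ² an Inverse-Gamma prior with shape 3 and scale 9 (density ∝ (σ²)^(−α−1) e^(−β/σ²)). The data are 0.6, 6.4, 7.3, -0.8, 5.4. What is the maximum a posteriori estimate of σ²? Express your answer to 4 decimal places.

σ̂²_MAP = 6.6777

Sum of squared deviations about the known mean: SS = (0.6−2)² + (6.4−2)² + (7.3−2)² + (-0.8−2)² + (5.4−2)² = 68.81.
The Normal likelihood contributes (σ²)^(−n/2) exp(−SS/(2σ²)), so the posterior is Inverse-Gamma(α + n/2, β + SS/2) = Inverse-Gamma(5.5, 43.405).
The mode of Inverse-Gamma(a, b) is b/(a+1) = 43.405/6.5 ≈ 6.6777.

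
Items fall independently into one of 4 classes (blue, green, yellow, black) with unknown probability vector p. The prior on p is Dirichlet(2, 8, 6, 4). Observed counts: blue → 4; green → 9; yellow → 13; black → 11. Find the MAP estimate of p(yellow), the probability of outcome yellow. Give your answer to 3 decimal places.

MAP estimate of p(yellow) = 0.340

The posterior is Dirichlet(αᵢ + nᵢ) = Dirichlet(6, 17, 19, 15).
For a Dirichlet(a₁,…,a_K) with all aᵢ > 1, the mode has j-th component (aⱼ − 1)/(Σaᵢ − K).
Here Σaᵢ = 57 and K = 4, so p(yellow) = (19 − 1)/(57 − 4) = 18/53 ≈ 0.340.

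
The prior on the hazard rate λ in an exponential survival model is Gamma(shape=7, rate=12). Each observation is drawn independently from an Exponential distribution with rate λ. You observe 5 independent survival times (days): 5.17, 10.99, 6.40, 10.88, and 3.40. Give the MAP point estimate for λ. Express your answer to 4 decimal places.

λ̂_MAP = 0.2252

The Exponential(rate=λ) likelihood is ∝ λ^n e^(−λΣtᵢ). Here n = 5 and Σtᵢ = 5.17 + 10.99 + 6.40 + 10.88 + 3.40 = 36.84.
Posterior ∝ λ^6e^(−12λ) · λ^5e^(−36.84λ) = λ^11e^(−48.84λ), i.e. Gamma(12, 48.84).
Mode = (a−1)/b = 11/48.84 ≈ 0.2252.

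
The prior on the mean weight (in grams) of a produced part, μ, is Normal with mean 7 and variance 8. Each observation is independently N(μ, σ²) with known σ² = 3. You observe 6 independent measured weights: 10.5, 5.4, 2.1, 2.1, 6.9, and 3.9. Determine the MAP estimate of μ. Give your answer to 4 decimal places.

μ̂_MAP = 5.2588

n = 6; x̄ = (10.5 + 5.4 + 2.1 + 2.1 + 6.9 + 3.9)/6 = 30.9/6 = 5.15.
For a Normal prior and Normal likelihood with known variance, the posterior is Normal; its mode equals its mean, the precision-weighted average.
Prior precision 1/σ₀² = 1/8 = 0.125; data precision n/σ² = 6/3 = 2.
μ̂ = (0.125·7 + 2·5.15) / (0.125 + 2) = 11.175/2.125 = 447/85 ≈ 5.2588.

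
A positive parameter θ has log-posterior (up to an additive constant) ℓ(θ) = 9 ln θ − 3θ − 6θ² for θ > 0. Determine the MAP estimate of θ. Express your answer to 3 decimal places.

θ̂_MAP = 0.750

ℓ'(θ) = 9/θ − 3 − 12θ. Setting this to zero and multiplying by θ: 12θ² + 3θ − 9 = 0.
θ = (−3 + √(3² + 4·12·9)) / (2·12) = (−3 + √441) / 24 = (−3 + 21)/24 = 3/4.
ℓ''(θ) = −9/θ² − 12 < 0, confirming a maximum.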